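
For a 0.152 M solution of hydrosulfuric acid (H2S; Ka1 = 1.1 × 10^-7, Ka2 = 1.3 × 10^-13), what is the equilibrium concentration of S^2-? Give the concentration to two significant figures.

First ionization gives [H+] ≈ [HS-] = 1.29 × 10^-4 M.
Second step: Ka2 = [H+][S^2-]/[HS-] ≈ [S^2-] (since [H+] ≈ [HS-]).
So [S^2-] ≈ Ka2.

1.3 × 10^-13 M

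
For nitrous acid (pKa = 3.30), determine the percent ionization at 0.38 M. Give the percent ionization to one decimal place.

HNO2 ⇌ NO2- + H+; let x = [H+] at equilibrium.
Ka = 10^(−3.30) = 5.01 × 10^-4
x ≈ √(Ka·C₀) = √(5.01 × 10^-4 × 0.38) = 1.38 × 10^-2 M
% ionization = x/C₀ × 100% = 1.38 × 10^-2/0.38 × 100% = 3.6%

3.6%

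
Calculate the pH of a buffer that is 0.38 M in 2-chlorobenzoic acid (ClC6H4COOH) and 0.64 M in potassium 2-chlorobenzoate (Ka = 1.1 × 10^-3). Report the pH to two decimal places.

pH = 3.19

pKa = −log(1.1 × 10^-3) = 2.959
Using pH = pKa + log([base]/[acid]) with [base]/[acid] = 0.64/0.38:
pH = 2.959 + (+0.226) = 3.19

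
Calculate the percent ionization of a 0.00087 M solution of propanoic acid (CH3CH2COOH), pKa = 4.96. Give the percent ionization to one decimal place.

10.6%

CH3CH2COOH ⇌ CH3CH2COO- + H+; let x = [H+] at equilibrium.
Ka = 10^(−4.96) = 1.10 × 10^-5
Ka = x²/(C₀ − x); solving the quadratic gives x = 9.25 × 10^-5 M.
% ionization = x/C₀ × 100% = 9.25 × 10^-5/0.00087 × 100% = 10.6%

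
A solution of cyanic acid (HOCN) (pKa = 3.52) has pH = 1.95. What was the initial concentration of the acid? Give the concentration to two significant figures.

C₀ = 4.3 × 10^-1 M

[H+] = 10^(-1.95) = 1.12 × 10^-2 M = x
Ka = 10^(−3.52) = 3.02 × 10^-4
Ka = x²/(C₀ − x) ⇒ C₀ = x + x²/Ka
C₀ = 1.12 × 10^-2 + (1.12 × 10^-2)²/(3.02 × 10^-4) = 4.27 × 10^-1 M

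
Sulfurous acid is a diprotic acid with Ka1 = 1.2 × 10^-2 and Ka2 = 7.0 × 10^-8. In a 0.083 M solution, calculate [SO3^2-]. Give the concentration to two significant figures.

7.0 × 10^-8 M

First ionization gives [H+] ≈ [HSO3-] = 2.61 × 10^-2 M.
Second step: Ka2 = [H+][SO3^2-]/[HSO3-] ≈ [SO3^2-] (since [H+] ≈ [HSO3-]).
So [SO3^2-] ≈ Ka2.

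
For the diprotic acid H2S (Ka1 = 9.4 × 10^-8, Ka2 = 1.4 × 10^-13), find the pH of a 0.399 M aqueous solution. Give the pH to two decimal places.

pH = 3.71

Ka1 ≫ Ka2, so treat the first dissociation as the only significant source of H+.
Ka1 = x²/(0.399 − x) = 9.4 × 10^-8
x ≈ √(9.4 × 10^-8 × 0.399) = 1.94 × 10^-4 M
pH = −log(1.94 × 10^-4) = 3.71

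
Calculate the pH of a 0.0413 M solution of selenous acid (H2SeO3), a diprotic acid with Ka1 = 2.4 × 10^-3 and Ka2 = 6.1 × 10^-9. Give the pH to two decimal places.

pH = 2.05

Since Ka1 ≫ Ka2, the first ionization dominates [H+].
Ka1 = x²/(0.0413 − x) = 2.4 × 10^-3
Solving the quadratic: x = (−Ka1 + √(Ka1² + 4·Ka1·C₀))/2 = 8.83 × 10^-3 M
pH = −log(8.83 × 10^-3) = 2.05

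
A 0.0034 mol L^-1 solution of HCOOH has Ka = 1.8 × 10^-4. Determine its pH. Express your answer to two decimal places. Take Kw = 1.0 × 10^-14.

HCOOH ⇌ HCOO- + H+
Ka = [H+]²/(0.0034 − [H+]) = 1.8 × 10^-4
The 5% rule fails; solving [H+]² + Ka·[H+] − Ka·C₀ = 0 exactly:
[H+] = [−0.00018 + √(0.00018² + 2.45e-06)]/2 = 6.97 × 10^-4 M
pH = −log[H+] = −log(6.97 × 10^-4) = 3.16

pH = 3.16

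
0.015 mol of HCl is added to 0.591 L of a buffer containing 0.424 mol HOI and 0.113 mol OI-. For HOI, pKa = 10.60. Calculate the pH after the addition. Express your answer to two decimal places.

pH = 9.95

Added H+ converts OI- to HOI: HOI → 0.439 mol, OI- → 0.098 mol.
Henderson–Hasselbalch with mole ratio 0.098/0.439: pH = 10.60 + (-0.651)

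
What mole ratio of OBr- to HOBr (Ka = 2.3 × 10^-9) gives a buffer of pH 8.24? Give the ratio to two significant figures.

ratio = 0.40

pKa = -log(2.3 × 10^-9) = 8.638
pH = pKa + log(r) ⇒ log(r) = 8.24 − 8.638 = -0.398
r = [OBr-]/[HOBr] = 10^(-0.398) = 0.4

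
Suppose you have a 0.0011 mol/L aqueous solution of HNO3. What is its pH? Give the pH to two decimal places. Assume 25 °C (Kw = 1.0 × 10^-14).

HNO3 is a strong acid and dissociates completely, so [H+] = 0.0011 M.
pH = -log(0.0011) = 2.96

pH = 2.96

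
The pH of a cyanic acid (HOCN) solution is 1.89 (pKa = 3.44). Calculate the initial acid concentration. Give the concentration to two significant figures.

[H+] = 10^(-1.89) = 1.29 × 10^-2 M = x
Ka = 10^(−3.44) = 3.63 × 10^-4
Ka = x²/(C₀ − x) ⇒ C₀ = x + x²/Ka
C₀ = 1.29 × 10^-2 + (1.29 × 10^-2)²/(3.63 × 10^-4) = 4.71 × 10^-1 M

C₀ = 4.7 × 10^-1 M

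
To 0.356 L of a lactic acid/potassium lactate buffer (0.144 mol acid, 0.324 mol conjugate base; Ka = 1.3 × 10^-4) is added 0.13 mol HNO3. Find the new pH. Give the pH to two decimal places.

After neutralization: n(CH3CH(OH)COOH) = 0.274 mol, n(CH3CH(OH)COO-) = 0.194 mol.
pKa = −log(1.3 × 10^-4) = 3.886
pH = pKa + log([A⁻]/[HA]) = 3.886 + log(0.194/0.274) = 3.886 -0.150

pH = 3.74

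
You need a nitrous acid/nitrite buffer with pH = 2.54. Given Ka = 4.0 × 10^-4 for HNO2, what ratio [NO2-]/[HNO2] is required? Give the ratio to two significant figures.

ratio = 0.14

pKa = -log(4.0 × 10^-4) = 3.398
pH = pKa + log(r) ⇒ log(r) = 2.54 − 3.398 = -0.858
r = [NO2-]/[HNO2] = 10^(-0.858) = 0.139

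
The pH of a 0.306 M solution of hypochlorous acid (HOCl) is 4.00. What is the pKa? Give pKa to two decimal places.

[H+] = 10^(-4.00) = 1.00 × 10^-4 M
At equilibrium [HA] = 0.306 − 1.00 × 10^-4 = 3.06 × 10^-1 M
Ka = [H+][A-]/[HA] = (1.00 × 10^-4)² / 3.06 × 10^-1 = 3.27 × 10^-8
pKa = -log(3.27 × 10^-8) = 7.49

pKa = 7.49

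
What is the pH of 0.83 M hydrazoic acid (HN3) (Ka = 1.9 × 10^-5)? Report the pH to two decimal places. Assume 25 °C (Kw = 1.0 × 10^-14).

pH = 2.40

HN3 ⇌ N3- + H+
Ka = [H+]²/(0.83 − [H+]) = 1.9 × 10^-5
Neglecting [H+] in the denominator: [H+] = √(1.9 × 10^-5 × 0.83) = 3.97 × 10^-3 M
Check: 0.48% ionized — well under 5%, approximation valid.
pH = −log[H+] = −log(3.97 × 10^-3) = 2.40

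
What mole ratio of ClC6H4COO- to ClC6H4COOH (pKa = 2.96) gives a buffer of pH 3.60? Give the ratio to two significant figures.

pH = pKa + log(r) ⇒ log(r) = 3.60 − 2.96 = +0.64
r = [ClC6H4COO-]/[ClC6H4COOH] = 10^(+0.64) = 4.37

ratio = 4.4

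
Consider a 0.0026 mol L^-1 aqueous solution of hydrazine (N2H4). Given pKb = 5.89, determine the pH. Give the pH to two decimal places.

N2H4 + H2O ⇌ N2H5+ + OH-
Kb = 10^(−5.89) = 1.29 × 10^-6
Let x = [OH-] at equilibrium. Kb = x²/(0.0026 − x).
Assume x ≪ 0.0026: x ≈ √(1.29 × 10^-6 × 0.0026) = 5.79 × 10^-5 M
pOH = 4.24, so pH = 14.00 − pOH = 9.76

pH = 9.76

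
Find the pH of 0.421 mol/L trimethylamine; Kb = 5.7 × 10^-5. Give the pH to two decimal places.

(CH3)3N + H2O ⇌ (CH3)3NH+ + OH-
Let x = [OH-] at equilibrium. Kb = x²/(0.421 − x).
Assume x ≪ 0.421: x ≈ √(5.7 × 10^-5 × 0.421) = 4.90 × 10^-3 M
(x/C₀ = 1.2% < 5%, so the approximation holds.)
pOH = −log(4.90 × 10^-3) = 2.31; pH = 14.00 − 2.31 = 11.69

pH = 11.69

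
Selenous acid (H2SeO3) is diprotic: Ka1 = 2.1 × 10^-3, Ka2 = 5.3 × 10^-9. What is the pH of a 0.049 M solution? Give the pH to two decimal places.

Ka1 ≫ Ka2, so treat the first dissociation as the only significant source of H+.
Ka1 = x²/(0.049 − x) = 2.1 × 10^-3
Solving the quadratic: x = (−Ka1 + √(Ka1² + 4·Ka1·C₀))/2 = 9.15 × 10^-3 M
pH = −log(9.15 × 10^-3) = 2.04

pH = 2.04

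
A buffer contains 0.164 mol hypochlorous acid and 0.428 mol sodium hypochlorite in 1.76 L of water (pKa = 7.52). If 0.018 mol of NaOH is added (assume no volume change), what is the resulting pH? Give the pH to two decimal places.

pH = 8.00

OH- converts HOCl to OCl-: HOCl → 0.146 mol, OCl- → 0.446 mol.
pH = pKa + log(n_OCl-/n_HOCl) = 7.52 + log(0.446/0.146) = 7.52 + (+0.485)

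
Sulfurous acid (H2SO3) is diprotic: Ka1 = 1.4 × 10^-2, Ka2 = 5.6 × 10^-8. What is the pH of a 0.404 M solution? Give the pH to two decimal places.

Since Ka1 ≫ Ka2, the first ionization dominates [H+].
Ka1 = x²/(0.404 − x) = 1.4 × 10^-2
Solving the quadratic: x = (−Ka1 + √(Ka1² + 4·Ka1·C₀))/2 = 6.85 × 10^-2 M
pH = −log(6.85 × 10^-2) = 1.16

pH = 1.16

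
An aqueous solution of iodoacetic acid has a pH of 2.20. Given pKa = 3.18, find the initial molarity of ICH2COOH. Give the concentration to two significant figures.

C₀ = 6.7 × 10^-2 M

[H+] = 10^(-2.20) = 6.31 × 10^-3 M = x
Ka = 10^(−3.18) = 6.61 × 10^-4
Ka = x²/(C₀ − x) ⇒ C₀ = x + x²/Ka
C₀ = 6.31 × 10^-3 + (6.31 × 10^-3)²/(6.61 × 10^-4) = 6.65 × 10^-2 M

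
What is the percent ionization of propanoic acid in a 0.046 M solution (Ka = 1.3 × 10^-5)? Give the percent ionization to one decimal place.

CH3CH2COOH ⇌ CH3CH2COO- + H+; let x = [H+] at equilibrium.
x ≈ √(Ka·C₀) = √(1.3 × 10^-5 × 0.046) = 7.73 × 10^-4 M
% ionization = x/C₀ × 100% = 7.73 × 10^-4/0.046 × 100% = 1.7%

1.7%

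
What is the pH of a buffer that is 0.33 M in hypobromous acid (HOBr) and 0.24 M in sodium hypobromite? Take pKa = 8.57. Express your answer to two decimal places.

Henderson–Hasselbalch: pH = pKa + log([OBr-]/[HOBr]) = 8.57 + log(0.24/0.33)
pH = 8.57 + (-0.138) = 8.43

pH = 8.43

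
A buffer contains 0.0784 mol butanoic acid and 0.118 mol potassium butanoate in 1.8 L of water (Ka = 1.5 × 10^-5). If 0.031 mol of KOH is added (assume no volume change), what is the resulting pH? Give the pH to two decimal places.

pH = 5.32

OH- converts CH3(CH2)2COOH to CH3(CH2)2COO-: CH3(CH2)2COOH → 0.0474 mol, CH3(CH2)2COO- → 0.149 mol.
pKa = −log(1.5 × 10^-5) = 4.824
Henderson–Hasselbalch with mole ratio 0.149/0.0474: pH = 4.824 + (+0.497)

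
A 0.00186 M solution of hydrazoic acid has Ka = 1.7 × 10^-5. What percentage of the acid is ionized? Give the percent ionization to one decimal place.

9.1%

HN3 ⇌ N3- + H+; let x = [H+] at equilibrium.
Ka = x²/(C₀ − x); solving the quadratic gives x = 1.70 × 10^-4 M.
% ionization = x/C₀ × 100% = 1.70 × 10^-4/0.00186 × 100% = 9.1%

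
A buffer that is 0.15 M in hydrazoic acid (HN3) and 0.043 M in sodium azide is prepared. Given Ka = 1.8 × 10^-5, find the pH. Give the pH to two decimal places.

pKa = −log(1.8 × 10^-5) = 4.745
Using pH = pKa + log([base]/[acid]) with [base]/[acid] = 0.043/0.15:
pH = 4.745 + (-0.543) = 4.20

pH = 4.20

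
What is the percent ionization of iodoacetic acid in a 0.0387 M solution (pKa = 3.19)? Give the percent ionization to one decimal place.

ICH2COOH ⇌ ICH2COO- + H+; let x = [H+] at equilibrium.
Ka = 10^(−3.19) = 6.46 × 10^-4
Solve x² + 0.000646x − 2.5e-05 = 0 → x = 4.69 × 10^-3 M
% ionization = x/C₀ × 100% = 4.69 × 10^-3/0.0387 × 100% = 12.1%

12.1%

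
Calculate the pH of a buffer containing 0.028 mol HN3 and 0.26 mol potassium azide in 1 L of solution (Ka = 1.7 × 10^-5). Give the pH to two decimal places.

pH = 5.74

pKa = −log(1.7 × 10^-5) = 4.770
pH = pKa + log([A⁻]/[HA]) = 4.770 + log(0.26/0.028)
pH = 4.770 + (+0.968) = 5.74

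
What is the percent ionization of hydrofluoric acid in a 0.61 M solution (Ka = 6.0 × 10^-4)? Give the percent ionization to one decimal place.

3.1%

HF ⇌ F- + H+; let x = [H+] at equilibrium.
x ≈ √(Ka·C₀) = √(6.0 × 10^-4 × 0.61) = 1.91 × 10^-2 M
% ionization = x/C₀ × 100% = 1.91 × 10^-2/0.61 × 100% = 3.1%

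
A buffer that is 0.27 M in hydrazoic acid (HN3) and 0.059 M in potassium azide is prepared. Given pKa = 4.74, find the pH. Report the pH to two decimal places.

pH = 4.08

pH = pKa + log([A⁻]/[HA]) = 4.74 + log(0.059/0.27)
pH = 4.74 + (-0.661) = 4.08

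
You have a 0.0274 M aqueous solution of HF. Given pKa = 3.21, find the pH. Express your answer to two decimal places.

pH = 2.42

HF ⇌ F- + H+
Ka = 10^(−3.21) = 6.17 × 10^-4
From the ICE table, Ka = x²/(0.0274 − x) = 6.17 × 10^-4.
x is not negligible relative to C₀; solve x² + 0.000617·x − 1.69e-05 = 0.
x = (−Ka + √(Ka² + 4·Ka·C₀))/2 = 3.81 × 10^-3 M
pH = −log[H+] = −log(3.81 × 10^-3) = 2.42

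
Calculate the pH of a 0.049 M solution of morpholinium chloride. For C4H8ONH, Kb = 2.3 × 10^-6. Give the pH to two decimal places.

C4H8ONH2+ is the conjugate acid of the weak base C4H8ONH.
Ka = Kw/Kb = 1.0×10^-14 / 2.3 × 10^-6 = 4.35 × 10^-9
Ka = [H+]²/(0.049 − [H+]) = 4.35 × 10^-9
Assume [H+] ≪ 0.049: [H+] ≈ √(4.35 × 10^-9 × 0.049) = 1.46 × 10^-5 M
([H+]/C₀ = 0.03% < 5%, so the approximation holds.)
pH = −log(1.46 × 10^-5) = 4.84

pH = 4.84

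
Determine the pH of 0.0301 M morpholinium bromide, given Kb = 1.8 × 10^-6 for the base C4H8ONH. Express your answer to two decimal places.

pH = 4.89

C4H8ONH2+ is the conjugate acid of the weak base C4H8ONH.
Ka = Kw/Kb = 1.0×10^-14 / 1.8 × 10^-6 = 5.56 × 10^-9
Ka = x²/(0.0301 − x) = 5.56 × 10^-9
Assume x ≪ 0.0301: x ≈ √(5.56 × 10^-9 × 0.0301) = 1.29 × 10^-5 M
Check: 0.043% ionized — well under 5%, approximation valid.
pH = −log(1.29 × 10^-5) = 4.89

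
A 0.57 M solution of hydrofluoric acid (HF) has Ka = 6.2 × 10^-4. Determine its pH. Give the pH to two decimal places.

HF ⇌ F- + H+
From the ICE table, Ka = [H+]²/(0.57 − [H+]) = 6.2 × 10^-4.
Since Ka ≪ C₀, [H+] ≈ √(Ka·C₀) = 1.88 × 10^-2 M.
pH = −log[H+] = −log(1.88 × 10^-2) = 1.73

pH = 1.73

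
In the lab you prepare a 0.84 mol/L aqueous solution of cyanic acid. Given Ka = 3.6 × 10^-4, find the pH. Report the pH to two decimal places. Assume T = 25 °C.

HOCN ⇌ OCN- + H+
Ka = [H+]²/(0.84 − [H+]) = 3.6 × 10^-4
Assume [H+] ≪ 0.84: [H+] ≈ √(3.6 × 10^-4 × 0.84) = 1.74 × 10^-2 M
pH = −log[H+] = −log(1.74 × 10^-2) = 1.76

pH = 1.76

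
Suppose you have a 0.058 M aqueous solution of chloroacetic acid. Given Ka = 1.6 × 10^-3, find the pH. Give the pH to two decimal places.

pH = 2.05

ClCH2COOH ⇌ ClCH2COO- + H+
Let x = [H+] at equilibrium. Ka = x²/(0.058 − x).
Here C₀/Ka ≈ 36.2, so the small-x approximation fails. Use the quadratic:
x = (−Ka + √(Ka² + 4·Ka·C₀))/2 = 8.87 × 10^-3 M
pH = −log(8.87 × 10^-3) = 2.05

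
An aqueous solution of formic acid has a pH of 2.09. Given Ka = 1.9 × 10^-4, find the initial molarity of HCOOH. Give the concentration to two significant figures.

[H+] = 10^(-2.09) = 8.13 × 10^-3 M = x
Ka = x²/(C₀ − x) ⇒ C₀ = x + x²/Ka
C₀ = 8.13 × 10^-3 + (8.13 × 10^-3)²/(1.9 × 10^-4) = 3.56 × 10^-1 M

C₀ = 3.6 × 10^-1 M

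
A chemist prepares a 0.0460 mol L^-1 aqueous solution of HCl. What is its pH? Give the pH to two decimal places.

pH = 1.34

HCl is a strong acid and dissociates completely, so [H+] = 0.0460 M.
pH = -log(0.046) = 1.34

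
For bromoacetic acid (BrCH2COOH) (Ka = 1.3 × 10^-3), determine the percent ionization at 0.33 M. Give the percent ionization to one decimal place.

BrCH2COOH ⇌ BrCH2COO- + H+; let x = [H+] at equilibrium.
Solve x² + 0.0013x − 0.000429 = 0 → x = 2.01 × 10^-2 M
Fraction ionized = 2.01 × 10^-2 / 0.33 = 0.0609 → 6.1%

6.1%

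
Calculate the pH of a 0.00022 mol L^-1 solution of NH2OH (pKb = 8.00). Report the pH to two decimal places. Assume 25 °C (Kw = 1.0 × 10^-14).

NH2OH + H2O ⇌ NH3OH+ + OH-
Kb = 10^(−8.00) = 1.00 × 10^-8
Let x = [OH-] at equilibrium. Kb = x²/(0.00022 − x).
Neglecting x in the denominator: x = √(1.00 × 10^-8 × 0.00022) = 1.48 × 10^-6 M
Check: 0.67% ionized — well under 5%, approximation valid.
pOH = 5.83, so pH = 14.00 − pOH = 8.17

pH = 8.17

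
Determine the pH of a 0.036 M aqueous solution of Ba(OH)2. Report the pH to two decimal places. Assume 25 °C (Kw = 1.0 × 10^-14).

Ba(OH)2 is a strong base (each formula unit releases 2 OH-); [OH-] = 0.072 M.
pOH = -log(0.072) = 1.14
pH = 14.00 - 1.14 = 12.86

pH = 12.86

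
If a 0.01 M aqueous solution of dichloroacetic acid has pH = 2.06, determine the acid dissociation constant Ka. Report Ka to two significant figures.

Ka = 5.9 × 10^-2

[H+] = 10^(-2.06) = 8.71 × 10^-3 M
At equilibrium [HA] = 0.01 − 8.71 × 10^-3 = 1.29 × 10^-3 M
Ka = [H+][A-]/[HA] = (8.71 × 10^-3)² / 1.29 × 10^-3 = 5.9 × 10^-2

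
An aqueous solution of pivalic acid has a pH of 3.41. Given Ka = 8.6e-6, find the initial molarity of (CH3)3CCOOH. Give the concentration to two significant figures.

C₀ = 1.8 × 10^-2 M

[H+] = 10^(-3.41) = 3.89 × 10^-4 M = x
Ka = x²/(C₀ − x) ⇒ C₀ = x + x²/Ka
C₀ = 3.89 × 10^-4 + (3.89 × 10^-4)²/(8.6 × 10^-6) = 1.80 × 10^-2 M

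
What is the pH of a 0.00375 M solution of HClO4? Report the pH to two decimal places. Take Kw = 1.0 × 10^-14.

pH = 2.43

HClO4 is a strong acid and dissociates completely, so [H+] = 0.00375 M.
pH = -log(0.00375) = 2.43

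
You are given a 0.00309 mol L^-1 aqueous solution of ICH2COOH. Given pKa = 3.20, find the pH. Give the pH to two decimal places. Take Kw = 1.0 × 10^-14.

pH = 2.95

ICH2COOH ⇌ ICH2COO- + H+
Ka = 10^(−3.20) = 6.31 × 10^-4
Ka = x²/(0.00309 − x) = 6.31 × 10^-4
Here C₀/Ka ≈ 4.9, so the small-x approximation fails. Use the quadratic:
x = (−Ka + √(Ka² + 4·Ka·C₀))/2 = 1.12 × 10^-3 M
pH = −log[H+] = −log(1.12 × 10^-3) = 2.95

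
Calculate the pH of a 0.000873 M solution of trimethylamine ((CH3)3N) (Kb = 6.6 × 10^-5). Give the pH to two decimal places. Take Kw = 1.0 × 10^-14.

(CH3)3N + H2O ⇌ (CH3)3NH+ + OH-
Kb = x²/(0.000873 − x) = 6.6 × 10^-5
x is not negligible relative to C₀; solve x² + 6.6e-05·x − 5.76e-08 = 0.
x = [−6.6e-05 + √(6.6e-05² + 2.3e-07)]/2 = 2.09 × 10^-4 M
pOH = −log(2.09 × 10^-4) = 3.68; pH = 14.00 − 3.68 = 10.32

pH = 10.32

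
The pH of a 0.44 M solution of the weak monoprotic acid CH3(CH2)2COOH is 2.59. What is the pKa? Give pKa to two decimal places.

[H+] = 10^(-2.59) = 2.57 × 10^-3 M
At equilibrium [HA] = 0.44 − 2.57 × 10^-3 = 4.37 × 10^-1 M
Ka = [H+][A-]/[HA] = (2.57 × 10^-3)² / 4.37 × 10^-1 = 1.51 × 10^-5
pKa = -log(1.51 × 10^-5) = 4.82

pKa = 4.82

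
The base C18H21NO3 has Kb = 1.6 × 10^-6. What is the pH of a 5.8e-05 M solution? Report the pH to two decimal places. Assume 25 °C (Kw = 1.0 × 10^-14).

C18H21NO3 + H2O ⇌ C18H22NO3+ + OH-
Kb = [OH-]²/(5.8e-05 − [OH-]) = 1.6 × 10^-6
The 5% rule fails; solving [OH-]² + Kb·[OH-] − Kb·C₀ = 0 exactly:
[OH-] = [−1.6e-06 + √(1.6e-06² + 3.71e-10)]/2 = 8.87 × 10^-6 M
pOH = 5.05, so pH = 14.00 − pOH = 8.95

pH = 8.95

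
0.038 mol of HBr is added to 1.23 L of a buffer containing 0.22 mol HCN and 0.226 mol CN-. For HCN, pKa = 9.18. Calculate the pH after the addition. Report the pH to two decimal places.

After neutralization: n(HCN) = 0.258 mol, n(CN-) = 0.188 mol.
pH = pKa + log(n_CN-/n_HCN) = 9.18 + log(0.188/0.258) = 9.18 + (-0.137)

pH = 9.04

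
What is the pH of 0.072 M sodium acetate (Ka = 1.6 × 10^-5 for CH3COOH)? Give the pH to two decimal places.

pH = 8.83

CH3COO- is the conjugate base of the weak acid CH3COOH.
Kb = Kw/Ka = 1.0×10^-14 / 1.6 × 10^-5 = 6.25 × 10^-10
Kb = [OH-]²/(0.072 − [OH-]) = 6.25 × 10^-10
Assume [OH-] ≪ 0.072: [OH-] ≈ √(6.25 × 10^-10 × 0.072) = 6.71 × 10^-6 M
pOH = −log(6.71 × 10^-6) = 5.17; pH = 14.00 − 5.17 = 8.83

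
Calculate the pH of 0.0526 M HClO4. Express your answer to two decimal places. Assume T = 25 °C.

HClO4 is a strong acid and dissociates completely, so [H+] = 0.0526 M.
pH = -log(0.0526) = 1.28

pH = 1.28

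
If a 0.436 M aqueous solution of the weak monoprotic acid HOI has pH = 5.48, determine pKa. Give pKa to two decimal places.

[H+] = 10^(-5.48) = 3.31 × 10^-6 M
At equilibrium [HA] = 0.436 − 3.31 × 10^-6 = 4.36 × 10^-1 M
Ka = [H+][A-]/[HA] = (3.31 × 10^-6)² / 4.36 × 10^-1 = 2.51 × 10^-11
pKa = -log(2.51 × 10^-11) = 10.60

pKa = 10.60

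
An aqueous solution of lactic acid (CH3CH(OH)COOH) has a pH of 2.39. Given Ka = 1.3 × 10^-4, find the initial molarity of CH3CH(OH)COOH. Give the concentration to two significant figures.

[H+] = 10^(-2.39) = 4.07 × 10^-3 M = x
Ka = x²/(C₀ − x) ⇒ C₀ = x + x²/Ka
C₀ = 4.07 × 10^-3 + (4.07 × 10^-3)²/(1.3 × 10^-4) = 1.31 × 10^-1 M

C₀ = 1.3 × 10^-1 M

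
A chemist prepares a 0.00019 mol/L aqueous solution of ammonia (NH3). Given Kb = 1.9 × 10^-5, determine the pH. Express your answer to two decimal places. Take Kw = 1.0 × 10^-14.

NH3 + H2O ⇌ NH4+ + OH-
Let x = [OH-] at equilibrium. Kb = x²/(0.00019 − x).
x is not negligible relative to C₀; solve x² + 1.9e-05·x − 3.61e-09 = 0.
x = (−Kb + √(Kb² + 4·Kb·C₀))/2 = 5.13 × 10^-5 M
pOH = 4.29, so pH = 14.00 − pOH = 9.71

pH = 9.71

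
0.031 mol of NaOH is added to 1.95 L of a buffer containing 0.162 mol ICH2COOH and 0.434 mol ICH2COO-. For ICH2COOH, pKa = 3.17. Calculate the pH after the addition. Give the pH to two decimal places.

pH = 3.72

After neutralization: n(ICH2COOH) = 0.131 mol, n(ICH2COO-) = 0.465 mol.
pH = pKa + log(n_ICH2COO-/n_ICH2COOH) = 3.17 + log(0.465/0.131) = 3.17 + (+0.550)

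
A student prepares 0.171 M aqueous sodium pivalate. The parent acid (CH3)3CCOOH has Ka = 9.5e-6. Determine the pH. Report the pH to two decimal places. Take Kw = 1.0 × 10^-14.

pH = 9.13

(CH3)3CCOO- is the conjugate base of the weak acid (CH3)3CCOOH.
Kb = Kw/Ka = 1.0×10^-14 / 9.5 × 10^-6 = 1.05 × 10^-9
Let x = [OH-] at equilibrium. Kb = x²/(0.171 − x).
Assume x ≪ 0.171: x ≈ √(1.05 × 10^-9 × 0.171) = 1.34 × 10^-5 M
Check: 0.0078% ionized — well under 5%, approximation valid.
pOH = −log(1.34 × 10^-5) = 4.87; pH = 14.00 − 4.87 = 9.13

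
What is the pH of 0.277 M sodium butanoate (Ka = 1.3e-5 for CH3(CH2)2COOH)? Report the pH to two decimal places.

pH = 9.16

CH3(CH2)2COO- is the conjugate base of the weak acid CH3(CH2)2COOH.
Kb = Kw/Ka = 1.0×10^-14 / 1.3 × 10^-5 = 7.69 × 10^-10
Kb = x²/(0.277 − x) = 7.69 × 10^-10
Neglecting x in the denominator: x = √(7.69 × 10^-10 × 0.277) = 1.46 × 10^-5 M
pOH = −log(1.46 × 10^-5) = 4.84; pH = 14.00 − 4.84 = 9.16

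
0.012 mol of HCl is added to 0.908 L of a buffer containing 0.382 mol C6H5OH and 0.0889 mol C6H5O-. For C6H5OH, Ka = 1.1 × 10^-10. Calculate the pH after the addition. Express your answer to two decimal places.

After neutralization: n(C6H5OH) = 0.394 mol, n(C6H5O-) = 0.0769 mol.
pKa = −log(1.1 × 10^-10) = 9.959
pH = pKa + log(n_C6H5O-/n_C6H5OH) = 9.959 + log(0.0769/0.394) = 9.959 + (-0.710)

pH = 9.25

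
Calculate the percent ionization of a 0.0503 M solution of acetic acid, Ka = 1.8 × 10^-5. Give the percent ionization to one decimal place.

CH3COOH ⇌ CH3COO- + H+; let x = [H+] at equilibrium.
x ≈ √(Ka·C₀) = √(1.8 × 10^-5 × 0.0503) = 9.52 × 10^-4 M
Fraction ionized = 9.52 × 10^-4 / 0.0503 = 0.0189 → 1.9%

1.9%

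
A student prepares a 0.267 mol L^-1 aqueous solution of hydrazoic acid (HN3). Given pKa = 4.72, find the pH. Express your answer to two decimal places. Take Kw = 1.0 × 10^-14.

HN3 ⇌ N3- + H+
Ka = 10^(−4.72) = 1.91 × 10^-5
Ka = x²/(0.267 − x) = 1.91 × 10^-5
Assume x ≪ 0.267: x ≈ √(1.91 × 10^-5 × 0.267) = 2.26 × 10^-3 M
Check: 0.85% ionized — well under 5%, approximation valid.
pH = −log[H+] = −log(2.26 × 10^-3) = 2.65

pH = 2.65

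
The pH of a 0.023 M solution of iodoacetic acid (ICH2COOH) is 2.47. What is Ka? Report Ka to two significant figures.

Ka = 5.9 × 10^-4

[H+] = 10^(-2.47) = 3.39 × 10^-3 M
At equilibrium [HA] = 0.023 − 3.39 × 10^-3 = 1.96 × 10^-2 M
Ka = [H+][A-]/[HA] = (3.39 × 10^-3)² / 1.96 × 10^-2 = 5.9 × 10^-4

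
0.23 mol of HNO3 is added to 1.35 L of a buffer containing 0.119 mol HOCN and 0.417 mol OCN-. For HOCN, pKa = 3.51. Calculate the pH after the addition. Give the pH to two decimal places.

After neutralization: n(HOCN) = 0.349 mol, n(OCN-) = 0.187 mol.
Henderson–Hasselbalch with mole ratio 0.187/0.349: pH = 3.51 + (-0.271)

pH = 3.24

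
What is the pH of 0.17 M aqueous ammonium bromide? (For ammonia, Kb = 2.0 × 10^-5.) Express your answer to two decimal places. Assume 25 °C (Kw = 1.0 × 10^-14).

NH4+ is the conjugate acid of the weak base NH3.
Ka = Kw/Kb = 1.0×10^-14 / 2.0 × 10^-5 = 5.00 × 10^-10
Let x = [H+] at equilibrium. Ka = x²/(0.17 − x).
Since Ka ≪ C₀, x ≈ √(Ka·C₀) = 9.22 × 10^-6 M.
Check: 0.0054% ionized — well under 5%, approximation valid.
pH = −log(9.22 × 10^-6) = 5.04

pH = 5.04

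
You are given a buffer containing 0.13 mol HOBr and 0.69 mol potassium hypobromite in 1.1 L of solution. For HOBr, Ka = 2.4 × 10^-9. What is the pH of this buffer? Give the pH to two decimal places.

pKa = −log(2.4 × 10^-9) = 8.620
pH = pKa + log([A⁻]/[HA]) = 8.620 + log(0.69/0.13)
pH = 8.620 + (+0.725) = 9.34

pH = 9.34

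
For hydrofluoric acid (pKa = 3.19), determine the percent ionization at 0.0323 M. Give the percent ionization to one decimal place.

HF ⇌ F- + H+; let x = [H+] at equilibrium.
Ka = 10^(−3.19) = 6.46 × 10^-4
Ka = x²/(C₀ − x); solving the quadratic gives x = 4.26 × 10^-3 M.
Fraction ionized = 4.26 × 10^-3 / 0.0323 = 0.1319 → 13.2%

13.2%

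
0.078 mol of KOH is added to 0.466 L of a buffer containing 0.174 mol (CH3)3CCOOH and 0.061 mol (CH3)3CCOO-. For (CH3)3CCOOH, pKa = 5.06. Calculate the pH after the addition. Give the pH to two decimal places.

OH- converts (CH3)3CCOOH to (CH3)3CCOO-: (CH3)3CCOOH → 0.096 mol, (CH3)3CCOO- → 0.139 mol.
pH = pKa + log([A⁻]/[HA]) = 5.06 + log(0.139/0.096) = 5.06 +0.161

pH = 5.22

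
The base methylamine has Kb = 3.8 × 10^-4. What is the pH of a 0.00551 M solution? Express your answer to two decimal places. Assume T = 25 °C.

pH = 11.10

CH3NH2 + H2O ⇌ CH3NH3+ + OH-
Kb = [OH-]²/(0.00551 − [OH-]) = 3.8 × 10^-4
The 5% rule fails; solving [OH-]² + Kb·[OH-] − Kb·C₀ = 0 exactly:
[OH-] = [−0.00038 + √(0.00038² + 8.38e-06)]/2 = 1.27 × 10^-3 M
pOH = 2.90, so pH = 14.00 − pOH = 11.10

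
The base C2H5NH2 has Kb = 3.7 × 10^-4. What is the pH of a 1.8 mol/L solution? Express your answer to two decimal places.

pH = 12.41

C2H5NH2 + H2O ⇌ C2H5NH3+ + OH-
From the ICE table, Kb = [OH-]²/(1.8 − [OH-]) = 3.7 × 10^-4.
Neglecting [OH-] in the denominator: [OH-] = √(3.7 × 10^-4 × 1.8) = 2.58 × 10^-2 M
Check: 1.4% ionized — well under 5%, approximation valid.
pOH = 1.59, so pH = 14.00 − pOH = 12.41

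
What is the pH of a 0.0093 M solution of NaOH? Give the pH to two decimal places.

NaOH is a strong base; [OH-] = 0.0093 M.
pOH = -log(0.0093) = 2.03
pH = 14.00 - 2.03 = 11.97

pH = 11.97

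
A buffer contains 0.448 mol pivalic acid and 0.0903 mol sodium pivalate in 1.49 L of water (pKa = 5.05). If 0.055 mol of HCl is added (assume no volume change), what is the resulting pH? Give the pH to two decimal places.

pH = 3.90

After neutralization: n((CH3)3CCOOH) = 0.503 mol, n((CH3)3CCOO-) = 0.0353 mol.
pH = pKa + log(n_(CH3)3CCOO-/n_(CH3)3CCOOH) = 5.05 + log(0.0353/0.503) = 5.05 + (-1.154)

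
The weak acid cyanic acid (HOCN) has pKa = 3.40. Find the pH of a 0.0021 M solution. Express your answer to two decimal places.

pH = 3.13

HOCN ⇌ OCN- + H+
Ka = 10^(−3.40) = 3.98 × 10^-4
Ka = x²/(0.0021 − x) = 3.98 × 10^-4
x is not negligible relative to C₀; solve x² + 0.000398·x − 8.36e-07 = 0.
x = (−Ka + √(Ka² + 4·Ka·C₀))/2 = 7.37 × 10^-4 M
pH = −log(7.37 × 10^-4) = 3.13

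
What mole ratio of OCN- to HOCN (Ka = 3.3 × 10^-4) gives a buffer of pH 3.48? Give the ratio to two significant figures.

pKa = -log(3.3 × 10^-4) = 3.481
pH = pKa + log(r) ⇒ log(r) = 3.48 − 3.481 = -0.001
r = [OCN-]/[HOCN] = 10^(-0.001) = 0.998

ratio = 1.0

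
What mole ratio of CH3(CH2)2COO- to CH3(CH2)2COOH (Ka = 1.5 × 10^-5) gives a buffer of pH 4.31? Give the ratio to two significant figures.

ratio = 0.31

pKa = -log(1.5 × 10^-5) = 4.824
pH = pKa + log(r) ⇒ log(r) = 4.31 − 4.824 = -0.514
r = [CH3(CH2)2COO-]/[CH3(CH2)2COOH] = 10^(-0.514) = 0.306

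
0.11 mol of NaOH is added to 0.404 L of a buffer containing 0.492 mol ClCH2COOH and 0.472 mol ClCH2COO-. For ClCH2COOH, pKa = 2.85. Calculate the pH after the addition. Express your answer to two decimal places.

After neutralization: n(ClCH2COOH) = 0.382 mol, n(ClCH2COO-) = 0.582 mol.
pH = pKa + log(n_ClCH2COO-/n_ClCH2COOH) = 2.85 + log(0.582/0.382) = 2.85 + (+0.183)

pH = 3.03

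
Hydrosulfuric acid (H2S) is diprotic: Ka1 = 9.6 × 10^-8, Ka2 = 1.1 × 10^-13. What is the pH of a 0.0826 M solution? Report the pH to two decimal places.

Ka1 ≫ Ka2, so treat the first dissociation as the only significant source of H+.
Ka1 = x²/(0.0826 − x) = 9.6 × 10^-8
x ≈ √(9.6 × 10^-8 × 0.0826) = 8.90 × 10^-5 M
pH = −log(8.90 × 10^-5) = 4.05

pH = 4.05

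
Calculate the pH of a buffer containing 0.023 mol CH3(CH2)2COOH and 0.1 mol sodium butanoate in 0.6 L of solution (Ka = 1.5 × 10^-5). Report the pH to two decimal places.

pH = 5.46

pKa = −log(1.5 × 10^-5) = 4.824
Using pH = pKa + log([base]/[acid]) with [base]/[acid] = 0.1/0.023:
pH = 4.824 + (+0.638) = 5.46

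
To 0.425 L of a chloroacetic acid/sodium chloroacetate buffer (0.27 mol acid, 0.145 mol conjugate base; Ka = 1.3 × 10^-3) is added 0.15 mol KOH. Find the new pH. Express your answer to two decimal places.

After neutralization: n(ClCH2COOH) = 0.12 mol, n(ClCH2COO-) = 0.295 mol.
pKa = −log(1.3 × 10^-3) = 2.886
Henderson–Hasselbalch with mole ratio 0.295/0.12: pH = 2.886 + (+0.391)

pH = 3.28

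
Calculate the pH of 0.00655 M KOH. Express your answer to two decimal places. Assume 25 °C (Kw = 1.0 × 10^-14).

pH = 11.82

KOH is a strong base; [OH-] = 0.00655 M.
pOH = -log(0.00655) = 2.18
pH = 14.00 - 2.18 = 11.82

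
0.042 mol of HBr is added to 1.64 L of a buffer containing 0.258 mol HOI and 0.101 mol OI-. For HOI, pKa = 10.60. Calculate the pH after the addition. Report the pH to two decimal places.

Added H+ converts OI- to HOI: HOI → 0.3 mol, OI- → 0.059 mol.
pH = pKa + log(n_OI-/n_HOI) = 10.60 + log(0.059/0.3) = 10.60 + (-0.706)

pH = 9.89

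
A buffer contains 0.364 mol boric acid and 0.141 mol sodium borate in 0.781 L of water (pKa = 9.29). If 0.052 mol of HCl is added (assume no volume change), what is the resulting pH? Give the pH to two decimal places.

Added H+ converts B(OH)4- to B(OH)3: B(OH)3 → 0.416 mol, B(OH)4- → 0.089 mol.
pH = pKa + log([A⁻]/[HA]) = 9.29 + log(0.089/0.416) = 9.29 -0.670

pH = 8.62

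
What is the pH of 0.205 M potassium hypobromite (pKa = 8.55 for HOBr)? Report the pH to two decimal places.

OBr- is the conjugate base of the weak acid HOBr.
Ka = 10^(−8.55) = 2.82 × 10^-9
Kb = Kw/Ka = 1.0×10^-14 / 2.82 × 10^-9 = 3.55 × 10^-6
Kb = [OH-]²/(0.205 − [OH-]) = 3.55 × 10^-6
Since Kb ≪ C₀, [OH-] ≈ √(Kb·C₀) = 8.53 × 10^-4 M.
Check: 0.42% ionized — well under 5%, approximation valid.
pOH = −log(8.53 × 10^-4) = 3.07; pH = 14.00 − 3.07 = 10.93

pH = 10.93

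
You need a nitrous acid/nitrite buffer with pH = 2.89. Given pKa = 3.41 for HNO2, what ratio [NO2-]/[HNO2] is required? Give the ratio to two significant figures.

ratio = 0.30

pH = pKa + log(r) ⇒ log(r) = 2.89 − 3.41 = -0.52
r = [NO2-]/[HNO2] = 10^(-0.52) = 0.302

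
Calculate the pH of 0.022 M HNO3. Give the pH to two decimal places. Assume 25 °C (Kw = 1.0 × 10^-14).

pH = 1.66

HNO3 is a strong acid and dissociates completely, so [H+] = 0.022 M.
pH = -log(0.022) = 1.66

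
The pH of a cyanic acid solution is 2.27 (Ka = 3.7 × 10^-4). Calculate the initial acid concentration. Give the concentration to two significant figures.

[H+] = 10^(-2.27) = 5.37 × 10^-3 M = x
Ka = x²/(C₀ − x) ⇒ C₀ = x + x²/Ka
C₀ = 5.37 × 10^-3 + (5.37 × 10^-3)²/(3.7 × 10^-4) = 8.33 × 10^-2 M

C₀ = 8.3 × 10^-2 M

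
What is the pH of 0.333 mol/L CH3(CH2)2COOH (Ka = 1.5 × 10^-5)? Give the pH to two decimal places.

CH3(CH2)2COOH ⇌ CH3(CH2)2COO- + H+
From the ICE table, Ka = x²/(0.333 − x) = 1.5 × 10^-5.
Neglecting x in the denominator: x = √(1.5 × 10^-5 × 0.333) = 2.23 × 10^-3 M
Check: 0.67% ionized — well under 5%, approximation valid.
pH = −log[H+] = −log(2.23 × 10^-3) = 2.65

pH = 2.65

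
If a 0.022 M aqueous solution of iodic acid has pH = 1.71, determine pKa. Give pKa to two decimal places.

pKa = 0.82

[H+] = 10^(-1.71) = 1.95 × 10^-2 M
At equilibrium [HA] = 0.022 − 1.95 × 10^-2 = 2.50 × 10^-3 M
Ka = [H+][A-]/[HA] = (1.95 × 10^-2)² / 2.50 × 10^-3 = 1.52 × 10^-1
pKa = -log(1.52 × 10^-1) = 0.82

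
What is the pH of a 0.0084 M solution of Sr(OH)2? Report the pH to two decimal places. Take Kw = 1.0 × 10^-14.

Sr(OH)2 is a strong base (each formula unit releases 2 OH-); [OH-] = 0.0168 M.
pOH = -log(0.0168) = 1.77
pH = 14.00 - 1.77 = 12.23

pH = 12.23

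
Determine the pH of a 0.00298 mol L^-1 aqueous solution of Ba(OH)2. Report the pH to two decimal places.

pH = 11.78

Ba(OH)2 is a strong base (each formula unit releases 2 OH-); [OH-] = 0.00596 M.
pOH = -log(0.00596) = 2.22
pH = 14.00 - 2.22 = 11.78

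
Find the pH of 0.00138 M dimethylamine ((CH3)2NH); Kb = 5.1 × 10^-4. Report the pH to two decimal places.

pH = 10.79

(CH3)2NH + H2O ⇌ (CH3)2NH2+ + OH-
Let x = [OH-] at equilibrium. Kb = x²/(0.00138 − x).
Here C₀/Kb ≈ 2.71, so the small-x approximation fails. Use the quadratic:
x = (−Kb + √(Kb² + 4·Kb·C₀))/2 = 6.22 × 10^-4 M
pOH = 3.21, so pH = 14.00 − pOH = 10.79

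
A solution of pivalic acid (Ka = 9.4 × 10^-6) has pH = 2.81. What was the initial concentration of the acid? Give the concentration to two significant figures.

[H+] = 10^(-2.81) = 1.55 × 10^-3 M = x
Ka = x²/(C₀ − x) ⇒ C₀ = x + x²/Ka
C₀ = 1.55 × 10^-3 + (1.55 × 10^-3)²/(9.4 × 10^-6) = 2.57 × 10^-1 M

C₀ = 2.6 × 10^-1 M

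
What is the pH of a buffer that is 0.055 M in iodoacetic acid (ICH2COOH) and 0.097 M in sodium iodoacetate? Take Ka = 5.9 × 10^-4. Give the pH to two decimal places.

pKa = −log(5.9 × 10^-4) = 3.229
pH = pKa + log([A⁻]/[HA]) = 3.229 + log(0.097/0.055)
pH = 3.229 + (+0.246) = 3.48

pH = 3.48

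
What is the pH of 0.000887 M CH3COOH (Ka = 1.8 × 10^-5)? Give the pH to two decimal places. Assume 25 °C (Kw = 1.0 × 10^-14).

pH = 3.93

CH3COOH ⇌ CH3COO- + H+
Ka = x²/(0.000887 − x) = 1.8 × 10^-5
Here C₀/Ka ≈ 49.3, so the small-x approximation fails. Use the quadratic:
x = (−Ka + √(Ka² + 4·Ka·C₀))/2 = 1.18 × 10^-4 M
pH = −log[H+] = −log(1.18 × 10^-4) = 3.93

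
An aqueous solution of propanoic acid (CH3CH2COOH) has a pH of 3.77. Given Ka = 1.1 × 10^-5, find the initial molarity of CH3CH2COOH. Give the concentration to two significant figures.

[H+] = 10^(-3.77) = 1.70 × 10^-4 M = x
Ka = x²/(C₀ − x) ⇒ C₀ = x + x²/Ka
C₀ = 1.70 × 10^-4 + (1.70 × 10^-4)²/(1.1 × 10^-5) = 2.80 × 10^-3 M

C₀ = 2.8 × 10^-3 M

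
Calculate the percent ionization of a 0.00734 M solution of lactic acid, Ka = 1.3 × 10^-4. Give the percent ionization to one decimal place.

12.5%

CH3CH(OH)COOH ⇌ CH3CH(OH)COO- + H+; let x = [H+] at equilibrium.
Ka = x²/(C₀ − x); solving the quadratic gives x = 9.14 × 10^-4 M.
Fraction ionized = 9.14 × 10^-4 / 0.00734 = 0.1245 → 12.5%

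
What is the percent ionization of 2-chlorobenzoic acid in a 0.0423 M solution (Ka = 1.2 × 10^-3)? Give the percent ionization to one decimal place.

ClC6H4COOH ⇌ ClC6H4COO- + H+; let x = [H+] at equilibrium.
Ka = x²/(C₀ − x); solving the quadratic gives x = 6.55 × 10^-3 M.
% ionization = x/C₀ × 100% = 6.55 × 10^-3/0.0423 × 100% = 15.5%

15.5%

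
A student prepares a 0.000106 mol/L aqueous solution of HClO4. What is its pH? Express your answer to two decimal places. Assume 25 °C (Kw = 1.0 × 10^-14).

pH = 3.97

HClO4 is a strong acid and dissociates completely, so [H+] = 0.000106 M.
pH = -log(0.000106) = 3.97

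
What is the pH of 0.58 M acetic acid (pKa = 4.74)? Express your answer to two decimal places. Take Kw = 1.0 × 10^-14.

CH3COOH ⇌ CH3COO- + H+
Ka = 10^(−4.74) = 1.82 × 10^-5
Let x = [H+] at equilibrium. Ka = x²/(0.58 − x).
Neglecting x in the denominator: x = √(1.82 × 10^-5 × 0.58) = 3.25 × 10^-3 M
(x/C₀ = 0.56% < 5%, so the approximation holds.)
pH = −log[H+] = −log(3.25 × 10^-3) = 2.49

pH = 2.49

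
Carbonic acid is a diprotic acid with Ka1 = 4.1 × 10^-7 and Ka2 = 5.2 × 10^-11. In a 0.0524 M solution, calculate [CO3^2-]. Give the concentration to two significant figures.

First ionization gives [H+] ≈ [HCO3-] = 1.47 × 10^-4 M.
Second step: Ka2 = [H+][CO3^2-]/[HCO3-] ≈ [CO3^2-] (since [H+] ≈ [HCO3-]).
So [CO3^2-] ≈ Ka2.

5.2 × 10^-11 M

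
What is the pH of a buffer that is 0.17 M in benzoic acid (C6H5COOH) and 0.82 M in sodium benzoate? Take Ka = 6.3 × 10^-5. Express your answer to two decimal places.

pKa = −log(6.3 × 10^-5) = 4.201
pH = pKa + log([A⁻]/[HA]) = 4.201 + log(0.82/0.17)
pH = 4.201 + (+0.683) = 4.88

pH = 4.88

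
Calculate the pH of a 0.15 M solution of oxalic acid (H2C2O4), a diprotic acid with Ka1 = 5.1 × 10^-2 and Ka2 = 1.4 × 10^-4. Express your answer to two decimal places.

Ka1 ≫ Ka2, so treat the first dissociation as the only significant source of H+.
Ka1 = x²/(0.15 − x) = 5.1 × 10^-2
Solving the quadratic: x = (−Ka1 + √(Ka1² + 4·Ka1·C₀))/2 = 6.56 × 10^-2 M
pH = −log(6.56 × 10^-2) = 1.18

pH = 1.18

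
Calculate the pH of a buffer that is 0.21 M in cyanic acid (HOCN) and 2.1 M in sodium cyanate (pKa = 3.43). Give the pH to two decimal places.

pH = 4.43

Using pH = pKa + log([base]/[acid]) with [base]/[acid] = 2.1/0.21:
pH = 3.43 + (+1.000) = 4.43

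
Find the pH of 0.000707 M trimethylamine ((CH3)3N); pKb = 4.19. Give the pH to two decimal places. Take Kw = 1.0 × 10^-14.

(CH3)3N + H2O ⇌ (CH3)3NH+ + OH-
Kb = 10^(−4.19) = 6.46 × 10^-5
Kb = [OH-]²/(0.000707 − [OH-]) = 6.46 × 10^-5
[OH-] is not negligible relative to C₀; solve [OH-]² + 6.46e-05·[OH-] − 4.57e-08 = 0.
[OH-] = [−6.46e-05 + √(6.46e-05² + 1.83e-07)]/2 = 1.84 × 10^-4 M
pOH = 3.74, so pH = 14.00 − pOH = 10.26

pH = 10.26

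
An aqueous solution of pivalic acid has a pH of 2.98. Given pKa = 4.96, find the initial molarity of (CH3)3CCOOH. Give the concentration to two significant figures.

C₀ = 1.0 × 10^-1 M

[H+] = 10^(-2.98) = 1.05 × 10^-3 M = x
Ka = 10^(−4.96) = 1.10 × 10^-5
Ka = x²/(C₀ − x) ⇒ C₀ = x + x²/Ka
C₀ = 1.05 × 10^-3 + (1.05 × 10^-3)²/(1.10 × 10^-5) = 1.01 × 10^-1 M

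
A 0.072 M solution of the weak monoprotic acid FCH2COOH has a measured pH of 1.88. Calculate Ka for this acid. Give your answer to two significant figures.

[H+] = 10^(-1.88) = 1.32 × 10^-2 M
At equilibrium [HA] = 0.072 − 1.32 × 10^-2 = 5.88 × 10^-2 M
Ka = [H+][A-]/[HA] = (1.32 × 10^-2)² / 5.88 × 10^-2 = 3.0 × 10^-3

Ka = 3.0 × 10^-3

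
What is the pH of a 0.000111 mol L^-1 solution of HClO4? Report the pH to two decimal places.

pH = 3.95

HClO4 is a strong acid and dissociates completely, so [H+] = 0.000111 M.
pH = -log(0.000111) = 3.95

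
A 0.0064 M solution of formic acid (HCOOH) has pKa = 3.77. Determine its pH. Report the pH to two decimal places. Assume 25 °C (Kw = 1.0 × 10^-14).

pH = 3.02

HCOOH ⇌ HCOO- + H+
Ka = 10^(−3.77) = 1.70 × 10^-4
Ka = [H+]²/(0.0064 − [H+]) = 1.70 × 10^-4
Here C₀/Ka ≈ 37.6, so the small-[H+] approximation fails. Use the quadratic:
[H+] = (−Ka + √(Ka² + 4·Ka·C₀))/2 = 9.62 × 10^-4 M
pH = −log[H+] = −log(9.62 × 10^-4) = 3.02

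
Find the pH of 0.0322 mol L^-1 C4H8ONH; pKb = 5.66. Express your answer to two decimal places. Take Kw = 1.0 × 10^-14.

pH = 10.42

C4H8ONH + H2O ⇌ C4H8ONH2+ + OH-
Kb = 10^(−5.66) = 2.19 × 10^-6
Let x = [OH-] at equilibrium. Kb = x²/(0.0322 − x).
Assume x ≪ 0.0322: x ≈ √(2.19 × 10^-6 × 0.0322) = 2.66 × 10^-4 M
Check: 0.82% ionized — well under 5%, approximation valid.
pOH = 3.58, so pH = 14.00 − pOH = 10.42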